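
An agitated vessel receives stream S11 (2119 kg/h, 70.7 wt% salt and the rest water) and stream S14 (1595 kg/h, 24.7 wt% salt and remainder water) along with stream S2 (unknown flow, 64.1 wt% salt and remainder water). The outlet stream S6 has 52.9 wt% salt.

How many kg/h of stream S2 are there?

648.3 kg/h

Let S2 be the unknown flow. Total out = 3714 + S2.
salt balance: 1892.1 + 0.641·S2 = 0.529·(3714 + S2)
(0.641 − 0.529)·S2 = 0.529×3714 − 1892.1 = 72.608
S2 = 72.608 / 0.112 = 648.29 kg/h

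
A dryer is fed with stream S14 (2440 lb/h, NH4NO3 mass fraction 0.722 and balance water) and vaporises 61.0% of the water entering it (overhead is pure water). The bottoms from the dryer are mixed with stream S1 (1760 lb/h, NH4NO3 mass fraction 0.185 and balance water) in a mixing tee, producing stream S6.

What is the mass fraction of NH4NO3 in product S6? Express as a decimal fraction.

0.551

Vapour removed = 0.610×0.278×2440 = 413.78 lb/h; concentrate = 2026.2 lb/h.
NH4NO3 reaching the mixer = 1761.7 (from concentrate) + 1760×0.185 = 2087.3 lb/h.
Product flow = 2026.2 + 1760 = 3786.2 lb/h; NH4NO3 fraction = 0.551.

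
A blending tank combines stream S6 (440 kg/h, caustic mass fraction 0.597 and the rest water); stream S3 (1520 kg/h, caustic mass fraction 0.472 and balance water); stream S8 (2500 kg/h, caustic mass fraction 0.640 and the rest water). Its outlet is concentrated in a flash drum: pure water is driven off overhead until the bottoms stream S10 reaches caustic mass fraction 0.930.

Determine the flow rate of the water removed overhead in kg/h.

caustic entering = 440×0.597 + 1520×0.472 + 2500×0.640 = 2580.1 kg/h.
All caustic reports to S10, so S10 = 2580.1/0.930 = 2774.3 kg/h.
Total feed = 4460 kg/h; overhead = 4460 − 2774.3 = 1685.7 kg/h.

1686 kg/h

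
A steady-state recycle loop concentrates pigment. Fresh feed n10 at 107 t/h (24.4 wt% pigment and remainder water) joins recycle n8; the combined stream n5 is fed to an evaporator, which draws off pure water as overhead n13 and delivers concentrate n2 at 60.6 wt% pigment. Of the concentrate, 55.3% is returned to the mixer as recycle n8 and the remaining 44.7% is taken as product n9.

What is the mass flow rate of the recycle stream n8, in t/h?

Overall pigment balance (none leaves overhead): pigment in fresh feed = pigment in product, i.e. 107×0.244 = (1−0.553)·n2·0.606.
n2 = 26.108/(0.606×0.447) = 96.381 t/h.
Recycle n8 = 0.553×96.381 = 53.299 t/h.

53.3 t/h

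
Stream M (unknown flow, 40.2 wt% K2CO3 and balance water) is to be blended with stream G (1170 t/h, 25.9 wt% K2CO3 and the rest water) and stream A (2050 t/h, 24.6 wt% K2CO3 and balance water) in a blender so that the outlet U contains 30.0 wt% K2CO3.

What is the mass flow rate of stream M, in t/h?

Let M be the unknown flow. Total out = 3220 + M.
K2CO3 balance: 807.33 + 0.402·M = 0.300·(3220 + M)
(0.402 − 0.300)·M = 0.300×3220 − 807.33 = 158.67
M = 158.67 / 0.102 = 1555.6 t/h

1556 t/h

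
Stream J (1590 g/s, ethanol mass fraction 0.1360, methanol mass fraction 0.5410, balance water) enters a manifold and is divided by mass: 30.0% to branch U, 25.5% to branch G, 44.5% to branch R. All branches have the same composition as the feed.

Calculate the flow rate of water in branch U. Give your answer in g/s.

Branch U total = 0.300×1590 = 477 g/s.
water in U = 0.323×477 = 154.07 g/s.

154.1 g/s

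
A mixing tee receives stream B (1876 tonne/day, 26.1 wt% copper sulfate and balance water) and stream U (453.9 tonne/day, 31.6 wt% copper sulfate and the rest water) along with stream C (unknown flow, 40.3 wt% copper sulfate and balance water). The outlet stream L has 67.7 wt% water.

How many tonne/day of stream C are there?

1494 tonne/day

Let C be the unknown flow. Total out = 2329.9 + C.
water balance: 1696.8 + 0.597·C = 0.677·(2329.9 + C)
(0.597 − 0.677)·C = 0.677×2329.9 − 1696.8 = -119.49
C = -119.49 / -0.080 = 1493.6 tonne/day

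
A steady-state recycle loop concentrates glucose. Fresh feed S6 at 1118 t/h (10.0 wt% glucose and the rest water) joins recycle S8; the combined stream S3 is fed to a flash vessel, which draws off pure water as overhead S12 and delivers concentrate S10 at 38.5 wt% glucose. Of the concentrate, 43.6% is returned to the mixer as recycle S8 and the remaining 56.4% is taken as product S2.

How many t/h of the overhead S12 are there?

Overall glucose balance (none leaves overhead): glucose in fresh feed = glucose in product, i.e. 1118×0.100 = (1−0.436)·S10·0.385.
S10 = 111.8/(0.385×0.564) = 514.88 t/h.
Recycle S8 = 0.436×514.88 = 224.49 t/h.
Combined feed S3 = 1118 + 224.49 = 1342.5 t/h.
Overhead S12 = S3 − S10 = 1342.5 − 514.88 = 827.61 t/h.

827.6 t/h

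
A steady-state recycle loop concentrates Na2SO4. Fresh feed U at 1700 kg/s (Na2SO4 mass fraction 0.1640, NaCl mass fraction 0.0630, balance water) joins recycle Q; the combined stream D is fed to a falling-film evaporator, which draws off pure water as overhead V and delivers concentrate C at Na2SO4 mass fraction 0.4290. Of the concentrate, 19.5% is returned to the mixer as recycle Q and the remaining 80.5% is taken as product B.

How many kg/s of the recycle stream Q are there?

Overall Na2SO4 balance (none leaves overhead): Na2SO4 in fresh feed = Na2SO4 in product, i.e. 1700×0.164 = (1−0.195)·C·0.429.
C = 278.8/(0.429×0.805) = 807.31 kg/s.
Recycle Q = 0.195×807.31 = 157.43 kg/s.

157.4 kg/s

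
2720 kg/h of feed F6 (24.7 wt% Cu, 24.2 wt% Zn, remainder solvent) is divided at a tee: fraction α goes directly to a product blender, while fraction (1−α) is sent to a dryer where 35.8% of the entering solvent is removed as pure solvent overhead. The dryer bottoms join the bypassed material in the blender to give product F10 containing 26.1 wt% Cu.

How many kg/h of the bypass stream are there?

1922 kg/h

All 2720×0.247 = 671.84 kg/h of Cu reaches F10, so F10 = 671.84/0.261 = 2574.1 kg/h and vapour = 145.9 kg/h.
The evaporator receives (1−α)·2720 of feed at 0.511 solvent and removes 0.358 of that solvent:
0.358×0.511×(1−α)×2720 = 145.9
(1−α) = 145.9/497.59 = 0.2932;  α = 0.7068.
Bypass flow = 0.7068×2720 = 1922.5 kg/h.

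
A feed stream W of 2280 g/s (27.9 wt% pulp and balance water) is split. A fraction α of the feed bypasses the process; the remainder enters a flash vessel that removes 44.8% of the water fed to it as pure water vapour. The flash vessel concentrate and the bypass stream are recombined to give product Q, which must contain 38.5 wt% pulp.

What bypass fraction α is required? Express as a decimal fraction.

0.148

All 2280×0.279 = 636.12 g/s of pulp reaches Q, so Q = 636.12/0.385 = 1652.3 g/s and vapour = 627.74 g/s.
The evaporator receives (1−α)·2280 of feed at 0.721 water and removes 0.448 of that water:
0.448×0.721×(1−α)×2280 = 627.74
(1−α) = 627.74/736.46 = 0.8524;  α = 0.1476.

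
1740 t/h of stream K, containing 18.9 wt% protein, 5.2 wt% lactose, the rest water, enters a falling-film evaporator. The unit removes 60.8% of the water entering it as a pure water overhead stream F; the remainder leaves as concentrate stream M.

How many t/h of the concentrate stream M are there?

937 t/h

water entering = 1740×0.759 = 1320.7 t/h; overhead removed = 0.608×1320.7 = 802.96 t/h.
Concentrate = 1740 − 802.96 = 937.04 t/h.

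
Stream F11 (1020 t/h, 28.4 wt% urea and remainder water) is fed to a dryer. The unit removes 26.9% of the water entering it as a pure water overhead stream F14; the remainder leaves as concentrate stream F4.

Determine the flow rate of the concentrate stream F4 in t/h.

water entering = 1020×0.716 = 730.32 t/h; overhead removed = 0.269×730.32 = 196.46 t/h.
Concentrate = 1020 − 196.46 = 823.54 t/h.

823.5 t/h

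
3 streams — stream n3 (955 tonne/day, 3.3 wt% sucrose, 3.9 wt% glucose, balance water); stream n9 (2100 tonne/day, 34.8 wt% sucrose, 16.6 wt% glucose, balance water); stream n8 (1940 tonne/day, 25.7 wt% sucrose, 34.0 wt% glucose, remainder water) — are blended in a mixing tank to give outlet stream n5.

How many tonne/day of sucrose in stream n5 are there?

sucrose out = sucrose in = 955×0.033 + 2100×0.348 + 1940×0.257 = 1260.9 tonne/day.

1261 tonne/day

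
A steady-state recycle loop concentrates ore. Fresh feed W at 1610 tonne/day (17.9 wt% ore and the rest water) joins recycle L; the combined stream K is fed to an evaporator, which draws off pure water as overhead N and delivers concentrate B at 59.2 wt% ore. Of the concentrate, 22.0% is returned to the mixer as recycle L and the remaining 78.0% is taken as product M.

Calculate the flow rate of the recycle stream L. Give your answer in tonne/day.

Overall ore balance (none leaves overhead): ore in fresh feed = ore in product, i.e. 1610×0.179 = (1−0.220)·B·0.592.
B = 288.19/(0.592×0.780) = 624.11 tonne/day.
Recycle L = 0.220×624.11 = 137.3 tonne/day.

137.3 tonne/day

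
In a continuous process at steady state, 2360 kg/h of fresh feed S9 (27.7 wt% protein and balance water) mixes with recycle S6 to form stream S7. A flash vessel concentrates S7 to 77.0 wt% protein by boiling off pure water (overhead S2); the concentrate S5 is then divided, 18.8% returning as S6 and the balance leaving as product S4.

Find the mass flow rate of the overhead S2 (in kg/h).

Overall protein balance (none leaves overhead): protein in fresh feed = protein in product, i.e. 2360×0.277 = (1−0.188)·S5·0.770.
S5 = 653.72/(0.770×0.812) = 1045.6 kg/h.
Recycle S6 = 0.188×1045.6 = 196.56 kg/h.
Combined feed S7 = 2360 + 196.56 = 2556.6 kg/h.
Overhead S2 = S7 − S5 = 2556.6 − 1045.6 = 1511 kg/h.

1511 kg/h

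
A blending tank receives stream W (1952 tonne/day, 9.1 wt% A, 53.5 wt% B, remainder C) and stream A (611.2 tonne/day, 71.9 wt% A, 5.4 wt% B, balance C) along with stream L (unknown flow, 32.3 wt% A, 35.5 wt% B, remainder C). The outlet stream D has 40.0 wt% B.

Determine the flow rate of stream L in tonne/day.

Let L be the unknown flow. Total out = 2563.2 + L.
B balance: 1077.3 + 0.355·L = 0.400·(2563.2 + L)
(0.355 − 0.400)·L = 0.400×2563.2 − 1077.3 = -52.045
L = -52.045 / -0.045 = 1156.6 tonne/day

1157 tonne/day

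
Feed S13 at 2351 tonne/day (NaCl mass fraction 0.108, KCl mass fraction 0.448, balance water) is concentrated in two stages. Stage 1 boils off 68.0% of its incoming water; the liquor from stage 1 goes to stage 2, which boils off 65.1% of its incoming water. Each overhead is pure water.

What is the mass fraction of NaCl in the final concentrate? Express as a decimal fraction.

water in feed = 2351×0.444 = 1043.8 tonne/day.
After stage 1: water left = (1−0.680)×1043.8 = 334.03; stream total = 1641.2 tonne/day.
After stage 2: water left = (1−0.651)×334.03 = 116.58; final concentrate = 1423.7 tonne/day.
NaCl fraction = 253.91/1423.7 = 0.178.

0.178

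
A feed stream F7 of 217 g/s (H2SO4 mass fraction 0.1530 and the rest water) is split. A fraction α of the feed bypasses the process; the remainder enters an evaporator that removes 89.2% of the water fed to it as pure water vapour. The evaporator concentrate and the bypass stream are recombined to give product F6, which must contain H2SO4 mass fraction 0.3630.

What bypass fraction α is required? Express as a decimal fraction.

0.234

All 217×0.153 = 33.201 g/s of H2SO4 reaches F6, so F6 = 33.201/0.363 = 91.463 g/s and vapour = 125.54 g/s.
The evaporator receives (1−α)·217 of feed at 0.847 water and removes 0.892 of that water:
0.892×0.847×(1−α)×217 = 125.54
(1−α) = 125.54/163.95 = 0.7657;  α = 0.2343.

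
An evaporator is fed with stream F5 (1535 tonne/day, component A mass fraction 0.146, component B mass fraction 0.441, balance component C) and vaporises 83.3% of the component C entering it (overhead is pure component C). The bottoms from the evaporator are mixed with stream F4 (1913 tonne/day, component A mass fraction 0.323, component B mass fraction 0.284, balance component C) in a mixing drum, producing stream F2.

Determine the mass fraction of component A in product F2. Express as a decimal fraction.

Vapour removed = 0.833×0.413×1535 = 528.08 tonne/day; concentrate = 1006.9 tonne/day.
component A reaching the mixer = 224.11 (from concentrate) + 1913×0.323 = 842.01 tonne/day.
Product flow = 1006.9 + 1913 = 2919.9 tonne/day; component A fraction = 0.288.

0.288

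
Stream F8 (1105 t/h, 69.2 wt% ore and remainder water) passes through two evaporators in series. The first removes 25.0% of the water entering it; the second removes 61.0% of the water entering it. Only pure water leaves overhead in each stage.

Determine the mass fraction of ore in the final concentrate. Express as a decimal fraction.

water in feed = 1105×0.308 = 340.34 t/h.
After stage 1: water left = (1−0.250)×340.34 = 255.25; stream total = 1019.9 t/h.
After stage 2: water left = (1−0.610)×255.25 = 99.549; final concentrate = 864.21 t/h.
ore fraction = 764.66/864.21 = 0.8848.

0.8848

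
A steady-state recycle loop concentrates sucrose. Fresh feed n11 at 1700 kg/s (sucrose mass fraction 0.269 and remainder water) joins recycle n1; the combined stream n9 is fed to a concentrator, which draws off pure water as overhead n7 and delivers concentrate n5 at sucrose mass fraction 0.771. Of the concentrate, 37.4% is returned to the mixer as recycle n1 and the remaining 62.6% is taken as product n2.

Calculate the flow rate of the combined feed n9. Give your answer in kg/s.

Overall sucrose balance (none leaves overhead): sucrose in fresh feed = sucrose in product, i.e. 1700×0.269 = (1−0.374)·n5·0.771.
n5 = 457.3/(0.771×0.626) = 947.49 kg/s.
Recycle n1 = 0.374×947.49 = 354.36 kg/s.
Combined feed n9 = 1700 + 354.36 = 2054.4 kg/s.

2054 kg/s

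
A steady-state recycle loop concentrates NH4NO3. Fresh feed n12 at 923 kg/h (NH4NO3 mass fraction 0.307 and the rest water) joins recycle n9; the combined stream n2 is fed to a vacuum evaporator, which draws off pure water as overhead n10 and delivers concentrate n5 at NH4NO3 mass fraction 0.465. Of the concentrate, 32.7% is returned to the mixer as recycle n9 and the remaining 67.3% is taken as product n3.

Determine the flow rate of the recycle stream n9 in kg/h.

296.1 kg/h

Overall NH4NO3 balance (none leaves overhead): NH4NO3 in fresh feed = NH4NO3 in product, i.e. 923×0.307 = (1−0.327)·n5·0.465.
n5 = 283.36/(0.465×0.673) = 905.47 kg/h.
Recycle n9 = 0.327×905.47 = 296.09 kg/h.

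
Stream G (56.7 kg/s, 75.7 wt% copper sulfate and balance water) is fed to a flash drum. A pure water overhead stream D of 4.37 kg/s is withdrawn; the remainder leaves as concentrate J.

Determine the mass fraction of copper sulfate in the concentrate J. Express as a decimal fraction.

copper sulfate is not removed: 56.7×0.757 = 42.922 kg/s of copper sulfate enters J.
Concentrate = 56.7 − 4.37 = 52.33 kg/s.
Mass fraction = 42.922/52.33 = 0.8202.

0.8202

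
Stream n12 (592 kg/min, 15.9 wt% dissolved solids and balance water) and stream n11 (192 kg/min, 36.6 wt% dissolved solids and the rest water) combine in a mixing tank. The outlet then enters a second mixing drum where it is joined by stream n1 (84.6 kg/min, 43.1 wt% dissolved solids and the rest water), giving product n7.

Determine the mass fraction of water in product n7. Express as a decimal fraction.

Overall, product flow = 868.6 kg/min.
water in = 592×0.841 + 192×0.634 + 84.6×0.569 = 667.74 kg/min.
water fraction in n7 = 0.769.

0.769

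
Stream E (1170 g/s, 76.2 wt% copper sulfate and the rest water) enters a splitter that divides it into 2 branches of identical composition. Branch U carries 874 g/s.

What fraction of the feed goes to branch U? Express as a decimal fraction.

0.747

Fraction to U = 874/1170 = 0.7470.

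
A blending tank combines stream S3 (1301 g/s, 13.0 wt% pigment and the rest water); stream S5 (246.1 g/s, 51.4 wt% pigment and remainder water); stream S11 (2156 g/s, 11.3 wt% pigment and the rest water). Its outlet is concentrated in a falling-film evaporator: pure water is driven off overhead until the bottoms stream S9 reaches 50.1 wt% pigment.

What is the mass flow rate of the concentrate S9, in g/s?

1076 g/s

pigment entering = 1301×0.130 + 246.1×0.514 + 2156×0.113 = 539.25 g/s.
All pigment reports to S9, so S9 = 539.25/0.501 = 1076.4 g/s.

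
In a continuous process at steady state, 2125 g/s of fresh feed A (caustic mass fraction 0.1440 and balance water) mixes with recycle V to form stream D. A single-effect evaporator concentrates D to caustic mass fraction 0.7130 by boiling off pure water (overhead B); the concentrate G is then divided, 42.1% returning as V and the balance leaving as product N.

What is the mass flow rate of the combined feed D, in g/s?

2437 g/s

Overall caustic balance (none leaves overhead): caustic in fresh feed = caustic in product, i.e. 2125×0.144 = (1−0.421)·G·0.713.
G = 306/(0.713×0.579) = 741.23 g/s.
Recycle V = 0.421×741.23 = 312.06 g/s.
Combined feed D = 2125 + 312.06 = 2437.1 g/s.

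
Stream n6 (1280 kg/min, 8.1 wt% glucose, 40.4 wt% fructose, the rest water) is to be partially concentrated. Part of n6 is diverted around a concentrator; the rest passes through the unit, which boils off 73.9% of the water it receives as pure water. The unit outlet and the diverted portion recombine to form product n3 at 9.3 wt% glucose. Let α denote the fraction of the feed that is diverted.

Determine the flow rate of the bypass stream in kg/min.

All 1280×0.081 = 103.68 kg/min of glucose reaches n3, so n3 = 103.68/0.093 = 1114.8 kg/min and vapour = 165.16 kg/min.
The evaporator receives (1−α)·1280 of feed at 0.515 water and removes 0.739 of that water:
0.739×0.515×(1−α)×1280 = 165.16
(1−α) = 165.16/487.15 = 0.3390;  α = 0.6610.
Bypass flow = 0.6610×1280 = 846.03 kg/min.

846 kg/min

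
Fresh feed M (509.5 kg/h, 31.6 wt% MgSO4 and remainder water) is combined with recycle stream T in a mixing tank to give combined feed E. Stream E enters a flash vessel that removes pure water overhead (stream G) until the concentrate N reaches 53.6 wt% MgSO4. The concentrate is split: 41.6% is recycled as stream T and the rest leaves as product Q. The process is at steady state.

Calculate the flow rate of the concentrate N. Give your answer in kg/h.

Overall MgSO4 balance (none leaves overhead): MgSO4 in fresh feed = MgSO4 in product, i.e. 509.5×0.316 = (1−0.416)·N·0.536.
N = 161/(0.536×0.584) = 514.34 kg/h.

514.3 kg/h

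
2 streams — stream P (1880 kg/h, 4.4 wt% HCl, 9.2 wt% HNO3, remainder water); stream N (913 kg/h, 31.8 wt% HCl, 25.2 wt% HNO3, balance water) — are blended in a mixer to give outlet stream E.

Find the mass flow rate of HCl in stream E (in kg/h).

HCl out = HCl in = 1880×0.044 + 913×0.318 = 373.05 kg/h.

373.1 kg/h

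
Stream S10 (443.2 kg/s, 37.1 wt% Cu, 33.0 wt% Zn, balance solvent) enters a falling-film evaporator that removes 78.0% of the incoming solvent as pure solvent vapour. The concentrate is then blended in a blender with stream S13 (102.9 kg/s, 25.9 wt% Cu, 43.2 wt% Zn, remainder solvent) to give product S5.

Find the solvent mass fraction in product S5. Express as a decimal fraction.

Vapour removed = 0.780×0.299×443.2 = 103.36 kg/s; concentrate = 339.84 kg/s.
solvent reaching the mixer = 29.154 (from concentrate) + 102.9×0.309 = 60.95 kg/s.
Product flow = 339.84 + 102.9 = 442.74 kg/s; solvent fraction = 0.138.

0.138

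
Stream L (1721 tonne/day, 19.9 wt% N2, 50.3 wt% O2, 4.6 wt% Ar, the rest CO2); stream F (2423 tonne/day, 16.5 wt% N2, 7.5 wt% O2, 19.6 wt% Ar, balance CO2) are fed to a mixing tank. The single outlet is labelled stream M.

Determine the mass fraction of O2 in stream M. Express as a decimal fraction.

0.253

Total flow out = 1721 + 2423 = 4144 tonne/day.
O2 in = 1721×0.503 + 2423×0.075 = 1047.4 tonne/day.
O2 mass fraction in M = 1047.4/4144 = 0.253.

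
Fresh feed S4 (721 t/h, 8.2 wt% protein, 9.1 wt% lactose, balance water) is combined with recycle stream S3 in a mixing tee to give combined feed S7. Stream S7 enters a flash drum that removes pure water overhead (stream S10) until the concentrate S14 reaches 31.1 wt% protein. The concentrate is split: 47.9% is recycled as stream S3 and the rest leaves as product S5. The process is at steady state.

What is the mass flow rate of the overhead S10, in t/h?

530.9 t/h

Overall protein balance (none leaves overhead): protein in fresh feed = protein in product, i.e. 721×0.082 = (1−0.479)·S14·0.311.
S14 = 59.122/(0.311×0.521) = 364.88 t/h.
Recycle S3 = 0.479×364.88 = 174.78 t/h.
Combined feed S7 = 721 + 174.78 = 895.78 t/h.
Overhead S10 = S7 − S14 = 895.78 − 364.88 = 530.9 t/h.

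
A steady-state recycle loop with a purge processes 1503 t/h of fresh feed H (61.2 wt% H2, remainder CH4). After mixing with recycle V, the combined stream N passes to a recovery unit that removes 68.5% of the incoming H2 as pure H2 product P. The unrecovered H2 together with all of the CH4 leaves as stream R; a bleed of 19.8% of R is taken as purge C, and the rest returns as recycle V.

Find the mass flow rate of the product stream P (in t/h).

843.1 t/h

H2 in N: m_A = 1503×0.612 + (1−0.198)·(1−0.685)·m_A, so m_A = 919.84/0.7474 = 1230.8 t/h.
Product P = 0.685×1230.8 = 843.07 t/h.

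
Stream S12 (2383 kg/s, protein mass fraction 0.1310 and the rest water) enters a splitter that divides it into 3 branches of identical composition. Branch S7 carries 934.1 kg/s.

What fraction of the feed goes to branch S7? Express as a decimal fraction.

0.392

Fraction to S7 = 934.1/2383 = 0.3920.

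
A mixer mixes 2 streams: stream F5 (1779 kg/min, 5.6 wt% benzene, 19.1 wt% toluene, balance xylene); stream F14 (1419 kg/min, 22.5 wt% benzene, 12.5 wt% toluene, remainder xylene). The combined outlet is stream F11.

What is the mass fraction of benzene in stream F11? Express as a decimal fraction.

0.131

Total flow out = 1779 + 1419 = 3198 kg/min.
benzene in = 1779×0.056 + 1419×0.225 = 418.9 kg/min.
benzene mass fraction in F11 = 418.9/3198 = 0.131.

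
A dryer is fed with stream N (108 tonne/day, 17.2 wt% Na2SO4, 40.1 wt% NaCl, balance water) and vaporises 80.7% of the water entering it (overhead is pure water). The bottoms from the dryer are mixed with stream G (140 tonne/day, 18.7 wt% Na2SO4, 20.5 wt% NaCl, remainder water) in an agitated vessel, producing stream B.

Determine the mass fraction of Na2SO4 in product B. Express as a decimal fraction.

Vapour removed = 0.807×0.427×108 = 37.216 tonne/day; concentrate = 70.784 tonne/day.
Na2SO4 reaching the mixer = 18.576 (from concentrate) + 140×0.187 = 44.756 tonne/day.
Product flow = 70.784 + 140 = 210.78 tonne/day; Na2SO4 fraction = 0.212.

0.212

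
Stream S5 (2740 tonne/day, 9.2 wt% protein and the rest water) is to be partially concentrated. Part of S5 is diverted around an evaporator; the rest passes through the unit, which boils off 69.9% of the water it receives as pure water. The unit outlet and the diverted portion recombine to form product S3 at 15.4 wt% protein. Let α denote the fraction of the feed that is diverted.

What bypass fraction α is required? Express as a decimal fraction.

0.366

All 2740×0.092 = 252.08 tonne/day of protein reaches S3, so S3 = 252.08/0.154 = 1636.9 tonne/day and vapour = 1103.1 tonne/day.
The evaporator receives (1−α)·2740 of feed at 0.908 water and removes 0.699 of that water:
0.699×0.908×(1−α)×2740 = 1103.1
(1−α) = 1103.1/1739.1 = 0.6343;  α = 0.3657.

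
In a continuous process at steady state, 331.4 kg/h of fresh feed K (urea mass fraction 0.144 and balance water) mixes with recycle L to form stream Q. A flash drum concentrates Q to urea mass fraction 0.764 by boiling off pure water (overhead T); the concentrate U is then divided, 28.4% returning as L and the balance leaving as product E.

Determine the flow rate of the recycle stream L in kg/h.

Overall urea balance (none leaves overhead): urea in fresh feed = urea in product, i.e. 331.4×0.144 = (1−0.284)·U·0.764.
U = 47.722/(0.764×0.716) = 87.239 kg/h.
Recycle L = 0.284×87.239 = 24.776 kg/h.

24.78 kg/h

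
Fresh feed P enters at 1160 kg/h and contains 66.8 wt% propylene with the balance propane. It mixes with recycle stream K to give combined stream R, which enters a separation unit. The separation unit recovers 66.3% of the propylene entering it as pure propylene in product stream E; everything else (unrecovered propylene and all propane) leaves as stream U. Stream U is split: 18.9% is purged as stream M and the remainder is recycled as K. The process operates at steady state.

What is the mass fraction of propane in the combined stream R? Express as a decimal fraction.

0.6565

propane enters only via P and leaves only via the purge: 1160×0.332 = 0.189×(propane in U), and the separation unit passes all propane, so propane in R = propane in U = 2037.7 kg/h.
propylene in R: m_A = 1160×0.668 + (1−0.189)·(1−0.663)·m_A, so m_A = 774.88/0.7267 = 1066.3 kg/h.
R = 1066.3 + 2037.7 = 3104 kg/h.
propane fraction in R = 2037.7/3104 = 0.6565.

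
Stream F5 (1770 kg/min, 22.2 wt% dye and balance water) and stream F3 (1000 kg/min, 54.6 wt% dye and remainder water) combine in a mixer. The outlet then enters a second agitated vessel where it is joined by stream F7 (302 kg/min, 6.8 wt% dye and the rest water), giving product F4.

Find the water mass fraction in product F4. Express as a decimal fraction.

0.6877

Overall, product flow = 3072 kg/min.
water in = 1770×0.778 + 1000×0.454 + 302×0.932 = 2112.5 kg/min.
water fraction in F4 = 0.6877.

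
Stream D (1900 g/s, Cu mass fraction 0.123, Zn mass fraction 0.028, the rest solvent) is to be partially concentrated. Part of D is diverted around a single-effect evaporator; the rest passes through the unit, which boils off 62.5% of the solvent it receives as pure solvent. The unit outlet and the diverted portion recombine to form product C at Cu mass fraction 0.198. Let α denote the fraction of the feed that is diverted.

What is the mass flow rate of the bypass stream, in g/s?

All 1900×0.123 = 233.7 g/s of Cu reaches C, so C = 233.7/0.198 = 1180.3 g/s and vapour = 719.7 g/s.
The evaporator receives (1−α)·1900 of feed at 0.849 solvent and removes 0.625 of that solvent:
0.625×0.849×(1−α)×1900 = 719.7
(1−α) = 719.7/1008.2 = 0.7139;  α = 0.2861.
Bypass flow = 0.2861×1900 = 543.68 g/s.

543.7 g/s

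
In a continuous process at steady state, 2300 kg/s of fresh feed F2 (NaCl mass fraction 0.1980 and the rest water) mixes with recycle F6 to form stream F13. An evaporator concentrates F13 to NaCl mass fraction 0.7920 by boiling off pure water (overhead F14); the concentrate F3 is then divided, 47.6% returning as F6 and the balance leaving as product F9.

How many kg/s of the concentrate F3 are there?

Overall NaCl balance (none leaves overhead): NaCl in fresh feed = NaCl in product, i.e. 2300×0.198 = (1−0.476)·F3·0.792.
F3 = 455.4/(0.792×0.524) = 1097.3 kg/s.

1097 kg/s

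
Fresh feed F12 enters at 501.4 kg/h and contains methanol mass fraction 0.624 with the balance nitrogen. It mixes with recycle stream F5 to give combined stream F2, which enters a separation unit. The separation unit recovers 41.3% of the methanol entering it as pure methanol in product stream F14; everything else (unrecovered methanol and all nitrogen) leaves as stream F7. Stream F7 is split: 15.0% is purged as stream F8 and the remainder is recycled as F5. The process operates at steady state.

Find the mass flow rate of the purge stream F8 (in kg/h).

nitrogen enters only via F12 and leaves only via the purge: 501.4×0.376 = 0.150×(nitrogen in F7), and the separation unit passes all nitrogen, so nitrogen in F2 = nitrogen in F7 = 1256.8 kg/h.
methanol in F2: m_A = 501.4×0.624 + (1−0.150)·(1−0.413)·m_A, so m_A = 312.87/0.5010 = 624.44 kg/h.
F7 = (1−0.413)×624.44 + 1256.8 = 1623.4 kg/h.
Purge F8 = 0.150×1623.4 = 243.51 kg/h.

243.5 kg/h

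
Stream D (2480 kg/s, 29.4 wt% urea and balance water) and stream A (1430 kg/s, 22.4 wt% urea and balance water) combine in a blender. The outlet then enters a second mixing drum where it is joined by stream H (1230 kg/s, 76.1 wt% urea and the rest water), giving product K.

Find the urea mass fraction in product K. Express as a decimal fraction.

0.386

Overall, product flow = 5140 kg/s.
urea in = 2480×0.294 + 1430×0.224 + 1230×0.761 = 1985.5 kg/s.
urea fraction in K = 0.386.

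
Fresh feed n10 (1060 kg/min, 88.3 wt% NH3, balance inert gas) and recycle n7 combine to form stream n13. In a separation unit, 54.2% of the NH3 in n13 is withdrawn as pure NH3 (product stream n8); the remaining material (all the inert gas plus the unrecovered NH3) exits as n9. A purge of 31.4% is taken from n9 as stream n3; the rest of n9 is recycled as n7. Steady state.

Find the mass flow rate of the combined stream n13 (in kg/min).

inert gas enters only via n10 and leaves only via the purge: 1060×0.117 = 0.314×(inert gas in n9), and the separation unit passes all inert gas, so inert gas in n13 = inert gas in n9 = 394.97 kg/min.
NH3 in n13: m_A = 1060×0.883 + (1−0.314)·(1−0.542)·m_A, so m_A = 935.98/0.6858 = 1364.8 kg/min.
n13 = 1364.8 + 394.97 = 1759.7 kg/min.

1760 kg/min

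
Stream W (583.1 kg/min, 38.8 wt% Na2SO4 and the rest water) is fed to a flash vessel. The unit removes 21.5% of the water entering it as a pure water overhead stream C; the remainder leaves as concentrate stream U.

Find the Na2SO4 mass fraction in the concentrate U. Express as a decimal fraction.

Na2SO4 is not removed: 583.1×0.388 = 226.24 kg/min of Na2SO4 enters U.
water entering = 583.1×0.612 = 356.86 kg/min; overhead removed = 0.215×356.86 = 76.724 kg/min.
Concentrate = 583.1 − 76.724 = 506.38 kg/min.
Mass fraction = 226.24/506.38 = 0.447.

0.447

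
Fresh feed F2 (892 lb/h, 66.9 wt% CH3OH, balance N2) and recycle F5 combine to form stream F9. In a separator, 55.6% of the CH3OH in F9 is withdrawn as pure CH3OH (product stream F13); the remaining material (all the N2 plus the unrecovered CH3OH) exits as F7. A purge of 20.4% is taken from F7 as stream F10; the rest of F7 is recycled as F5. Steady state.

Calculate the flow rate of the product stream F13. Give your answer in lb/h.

513.2 lb/h

CH3OH in F9: m_A = 892×0.669 + (1−0.204)·(1−0.556)·m_A, so m_A = 596.75/0.6466 = 922.94 lb/h.
Product F13 = 0.556×922.94 = 513.15 lb/h.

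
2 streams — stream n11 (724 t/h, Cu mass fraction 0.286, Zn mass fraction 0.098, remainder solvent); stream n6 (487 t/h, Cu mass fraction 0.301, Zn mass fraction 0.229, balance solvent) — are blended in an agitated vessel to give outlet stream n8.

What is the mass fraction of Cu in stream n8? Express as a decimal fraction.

0.292

Total flow out = 724 + 487 = 1211 t/h.
Cu in = 724×0.286 + 487×0.301 = 353.65 t/h.
Cu mass fraction in n8 = 353.65/1211 = 0.292.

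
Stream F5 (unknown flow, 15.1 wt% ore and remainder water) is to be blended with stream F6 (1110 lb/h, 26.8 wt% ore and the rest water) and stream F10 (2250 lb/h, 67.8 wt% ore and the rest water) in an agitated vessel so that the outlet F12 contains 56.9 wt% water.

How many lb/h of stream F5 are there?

Let F5 be the unknown flow. Total out = 3360 + F5.
water balance: 1537 + 0.849·F5 = 0.569·(3360 + F5)
(0.849 − 0.569)·F5 = 0.569×3360 − 1537 = 374.82
F5 = 374.82 / 0.280 = 1338.6 lb/h

1339 lb/h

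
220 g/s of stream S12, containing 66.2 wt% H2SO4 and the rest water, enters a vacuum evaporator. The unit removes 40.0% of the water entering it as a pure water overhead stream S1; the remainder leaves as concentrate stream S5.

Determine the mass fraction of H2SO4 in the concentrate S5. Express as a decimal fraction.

0.765

H2SO4 is not removed: 220×0.662 = 145.64 g/s of H2SO4 enters S5.
water entering = 220×0.338 = 74.36 g/s; overhead removed = 0.400×74.36 = 29.744 g/s.
Concentrate = 220 − 29.744 = 190.26 g/s.
Mass fraction = 145.64/190.26 = 0.765.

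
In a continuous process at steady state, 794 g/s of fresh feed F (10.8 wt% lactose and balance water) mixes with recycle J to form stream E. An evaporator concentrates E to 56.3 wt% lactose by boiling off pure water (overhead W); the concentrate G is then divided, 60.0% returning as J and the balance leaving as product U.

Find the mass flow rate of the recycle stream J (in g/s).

228.5 g/s

Overall lactose balance (none leaves overhead): lactose in fresh feed = lactose in product, i.e. 794×0.108 = (1−0.600)·G·0.563.
G = 85.752/(0.563×0.400) = 380.78 g/s.
Recycle J = 0.600×380.78 = 228.47 g/s.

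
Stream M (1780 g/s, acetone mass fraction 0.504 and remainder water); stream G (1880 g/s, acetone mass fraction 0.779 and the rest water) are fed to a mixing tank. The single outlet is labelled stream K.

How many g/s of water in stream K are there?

1298 g/s

water out = water in = 1780×0.496 + 1880×0.221 = 1298.4 g/s.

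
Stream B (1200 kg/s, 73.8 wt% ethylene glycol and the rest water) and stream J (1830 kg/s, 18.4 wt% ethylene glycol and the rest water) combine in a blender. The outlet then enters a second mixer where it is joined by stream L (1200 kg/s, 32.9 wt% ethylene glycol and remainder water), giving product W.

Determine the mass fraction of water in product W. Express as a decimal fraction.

0.6177

Overall, product flow = 4230 kg/s.
water in = 1200×0.262 + 1830×0.816 + 1200×0.671 = 2612.9 kg/s.
water fraction in W = 0.6177.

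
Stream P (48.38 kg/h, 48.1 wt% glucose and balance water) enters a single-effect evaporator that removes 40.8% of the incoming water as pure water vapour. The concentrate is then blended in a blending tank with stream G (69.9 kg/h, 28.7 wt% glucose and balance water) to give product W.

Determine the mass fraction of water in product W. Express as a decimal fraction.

0.599

Vapour removed = 0.408×0.519×48.38 = 10.245 kg/h; concentrate = 38.135 kg/h.
water reaching the mixer = 14.865 (from concentrate) + 69.9×0.713 = 64.703 kg/h.
Product flow = 38.135 + 69.9 = 108.04 kg/h; water fraction = 0.599.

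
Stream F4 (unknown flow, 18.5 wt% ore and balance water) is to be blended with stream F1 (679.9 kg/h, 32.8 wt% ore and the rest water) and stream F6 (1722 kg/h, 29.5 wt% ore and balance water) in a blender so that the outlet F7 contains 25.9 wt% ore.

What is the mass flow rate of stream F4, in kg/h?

Let F4 be the unknown flow. Total out = 2401.9 + F4.
ore balance: 731 + 0.185·F4 = 0.259·(2401.9 + F4)
(0.185 − 0.259)·F4 = 0.259×2401.9 − 731 = -108.91
F4 = -108.91 / -0.074 = 1471.7 kg/h

1472 kg/h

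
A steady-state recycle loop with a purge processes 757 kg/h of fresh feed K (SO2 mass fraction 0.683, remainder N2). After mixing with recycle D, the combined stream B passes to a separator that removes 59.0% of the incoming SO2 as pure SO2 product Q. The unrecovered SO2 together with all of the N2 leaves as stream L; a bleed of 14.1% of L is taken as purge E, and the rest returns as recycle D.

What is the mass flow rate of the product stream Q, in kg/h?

470.9 kg/h

SO2 in B: m_A = 757×0.683 + (1−0.141)·(1−0.590)·m_A, so m_A = 517.03/0.6478 = 798.12 kg/h.
Product Q = 0.590×798.12 = 470.89 kg/h.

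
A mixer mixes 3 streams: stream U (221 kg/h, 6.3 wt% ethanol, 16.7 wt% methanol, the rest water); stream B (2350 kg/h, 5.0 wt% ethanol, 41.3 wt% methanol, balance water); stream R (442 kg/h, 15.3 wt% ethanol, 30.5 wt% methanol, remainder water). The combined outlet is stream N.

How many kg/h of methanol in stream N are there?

methanol out = methanol in = 221×0.167 + 2350×0.413 + 442×0.305 = 1142.3 kg/h.

1142 kg/h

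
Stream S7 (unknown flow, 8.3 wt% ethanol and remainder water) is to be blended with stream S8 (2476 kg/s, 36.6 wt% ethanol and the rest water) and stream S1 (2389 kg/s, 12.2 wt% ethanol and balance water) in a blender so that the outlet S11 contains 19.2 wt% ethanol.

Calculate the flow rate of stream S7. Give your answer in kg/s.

2418 kg/s

Let S7 be the unknown flow. Total out = 4865 + S7.
ethanol balance: 1197.7 + 0.083·S7 = 0.192·(4865 + S7)
(0.083 − 0.192)·S7 = 0.192×4865 − 1197.7 = -263.59
S7 = -263.59 / -0.109 = 2418.3 kg/s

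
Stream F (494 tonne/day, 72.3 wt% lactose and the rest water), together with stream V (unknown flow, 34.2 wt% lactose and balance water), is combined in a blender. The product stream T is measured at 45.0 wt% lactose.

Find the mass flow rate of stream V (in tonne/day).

Let V be the unknown flow. Total out = 494 + V.
lactose balance: 357.16 + 0.342·V = 0.450·(494 + V)
(0.342 − 0.450)·V = 0.450×494 − 357.16 = -134.86
V = -134.86 / -0.108 = 1248.7 tonne/day

1249 tonne/day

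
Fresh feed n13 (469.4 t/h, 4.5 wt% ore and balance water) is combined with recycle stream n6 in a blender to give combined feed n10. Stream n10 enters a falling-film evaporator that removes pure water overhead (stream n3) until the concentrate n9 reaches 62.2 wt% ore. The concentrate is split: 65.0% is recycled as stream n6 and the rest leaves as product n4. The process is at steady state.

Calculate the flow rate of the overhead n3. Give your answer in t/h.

435.4 t/h

Overall ore balance (none leaves overhead): ore in fresh feed = ore in product, i.e. 469.4×0.045 = (1−0.650)·n9·0.622.
n9 = 21.123/(0.622×0.350) = 97.028 t/h.
Recycle n6 = 0.650×97.028 = 63.068 t/h.
Combined feed n10 = 469.4 + 63.068 = 532.47 t/h.
Overhead n3 = n10 − n9 = 532.47 − 97.028 = 435.44 t/h.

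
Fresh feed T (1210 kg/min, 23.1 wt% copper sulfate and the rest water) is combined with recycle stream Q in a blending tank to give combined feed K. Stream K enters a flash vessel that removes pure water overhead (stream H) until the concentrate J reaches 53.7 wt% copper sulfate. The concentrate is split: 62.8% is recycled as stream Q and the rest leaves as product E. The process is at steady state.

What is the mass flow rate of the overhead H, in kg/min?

689.5 kg/min

Overall copper sulfate balance (none leaves overhead): copper sulfate in fresh feed = copper sulfate in product, i.e. 1210×0.231 = (1−0.628)·J·0.537.
J = 279.51/(0.537×0.372) = 1399.2 kg/min.
Recycle Q = 0.628×1399.2 = 878.7 kg/min.
Combined feed K = 1210 + 878.7 = 2088.7 kg/min.
Overhead H = K − J = 2088.7 − 1399.2 = 689.5 kg/min.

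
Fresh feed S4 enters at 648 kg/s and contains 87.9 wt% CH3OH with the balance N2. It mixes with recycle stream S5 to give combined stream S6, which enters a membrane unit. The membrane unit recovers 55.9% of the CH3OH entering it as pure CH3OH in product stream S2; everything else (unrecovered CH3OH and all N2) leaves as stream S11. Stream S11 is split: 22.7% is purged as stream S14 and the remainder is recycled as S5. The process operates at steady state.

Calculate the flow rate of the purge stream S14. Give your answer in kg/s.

164.9 kg/s

N2 enters only via S4 and leaves only via the purge: 648×0.121 = 0.227×(N2 in S11), and the membrane unit passes all N2, so N2 in S6 = N2 in S11 = 345.41 kg/s.
CH3OH in S6: m_A = 648×0.879 + (1−0.227)·(1−0.559)·m_A, so m_A = 569.59/0.6591 = 864.19 kg/s.
S11 = (1−0.559)×864.19 + 345.41 = 726.52 kg/s.
Purge S14 = 0.227×726.52 = 164.92 kg/s.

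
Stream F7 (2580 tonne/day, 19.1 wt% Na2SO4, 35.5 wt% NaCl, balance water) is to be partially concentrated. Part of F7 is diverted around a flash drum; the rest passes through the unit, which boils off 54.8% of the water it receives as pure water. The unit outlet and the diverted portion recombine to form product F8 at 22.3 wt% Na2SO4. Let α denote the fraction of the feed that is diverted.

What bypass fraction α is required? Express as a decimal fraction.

0.423

All 2580×0.191 = 492.78 tonne/day of Na2SO4 reaches F8, so F8 = 492.78/0.223 = 2209.8 tonne/day and vapour = 370.22 tonne/day.
The evaporator receives (1−α)·2580 of feed at 0.454 water and removes 0.548 of that water:
0.548×0.454×(1−α)×2580 = 370.22
(1−α) = 370.22/641.88 = 0.5768;  α = 0.4232.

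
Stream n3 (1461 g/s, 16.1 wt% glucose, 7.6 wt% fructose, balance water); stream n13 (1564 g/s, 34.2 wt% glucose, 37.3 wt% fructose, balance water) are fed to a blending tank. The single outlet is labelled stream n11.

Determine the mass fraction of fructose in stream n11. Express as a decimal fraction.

0.230

Total flow out = 1461 + 1564 = 3025 g/s.
fructose in = 1461×0.076 + 1564×0.373 = 694.41 g/s.
fructose mass fraction in n11 = 694.41/3025 = 0.230.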